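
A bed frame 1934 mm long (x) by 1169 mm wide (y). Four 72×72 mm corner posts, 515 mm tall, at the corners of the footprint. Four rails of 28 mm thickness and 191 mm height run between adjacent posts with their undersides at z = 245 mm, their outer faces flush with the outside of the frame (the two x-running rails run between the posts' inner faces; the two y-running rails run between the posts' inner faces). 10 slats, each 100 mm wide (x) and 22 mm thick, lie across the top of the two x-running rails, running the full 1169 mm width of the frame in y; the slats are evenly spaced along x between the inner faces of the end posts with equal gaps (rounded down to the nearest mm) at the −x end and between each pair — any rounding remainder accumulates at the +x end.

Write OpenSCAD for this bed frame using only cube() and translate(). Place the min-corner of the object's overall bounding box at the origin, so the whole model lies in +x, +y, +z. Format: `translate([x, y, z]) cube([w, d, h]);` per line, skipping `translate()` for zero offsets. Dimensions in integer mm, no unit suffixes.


cube([72, 72, 515]);
translate([0, 1097, 0]) cube([72, 72, 515]);
translate([1862, 0, 0]) cube([72, 72, 515]);
translate([1862, 1097, 0]) cube([72, 72, 515]);
translate([72, 0, 245]) cube([1790, 28, 191]);
translate([72, 1141, 245]) cube([1790, 28, 191]);
translate([0, 72, 245]) cube([28, 1025, 191]);
translate([1906, 72, 245]) cube([28, 1025, 191]);
translate([143, 0, 436]) cube([100, 1169, 22]);
translate([314, 0, 436]) cube([100, 1169, 22]);
translate([485, 0, 436]) cube([100, 1169, 22]);
translate([656, 0, 436]) cube([100, 1169, 22]);
translate([827, 0, 436]) cube([100, 1169, 22]);
translate([998, 0, 436]) cube([100, 1169, 22]);
translate([1169, 0, 436]) cube([100, 1169, 22]);
translate([1340, 0, 436]) cube([100, 1169, 22]);
translate([1511, 0, 436]) cube([100, 1169, 22]);
translate([1682, 0, 436]) cube([100, 1169, 22]);


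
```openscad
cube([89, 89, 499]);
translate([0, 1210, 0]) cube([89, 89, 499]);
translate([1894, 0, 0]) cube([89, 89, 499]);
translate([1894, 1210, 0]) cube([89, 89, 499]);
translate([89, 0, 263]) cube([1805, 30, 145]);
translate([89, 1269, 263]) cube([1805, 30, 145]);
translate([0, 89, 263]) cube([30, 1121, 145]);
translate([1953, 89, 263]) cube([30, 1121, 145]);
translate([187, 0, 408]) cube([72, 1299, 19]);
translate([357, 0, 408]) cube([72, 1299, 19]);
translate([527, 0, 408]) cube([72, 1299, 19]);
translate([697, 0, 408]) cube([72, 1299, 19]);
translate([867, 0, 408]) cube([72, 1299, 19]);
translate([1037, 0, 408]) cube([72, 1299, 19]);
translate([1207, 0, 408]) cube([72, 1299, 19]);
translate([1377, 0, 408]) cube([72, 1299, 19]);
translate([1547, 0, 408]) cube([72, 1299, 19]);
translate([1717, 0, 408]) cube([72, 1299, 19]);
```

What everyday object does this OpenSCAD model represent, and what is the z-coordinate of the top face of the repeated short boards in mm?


A bed frame. The slat-top height is 427 mm.

Four posts, four rails, and a row of slats — a bed frame. Slats sit on the rails at z = 263 + 145 = 408; with slat thickness 19, the top is 427 mm.


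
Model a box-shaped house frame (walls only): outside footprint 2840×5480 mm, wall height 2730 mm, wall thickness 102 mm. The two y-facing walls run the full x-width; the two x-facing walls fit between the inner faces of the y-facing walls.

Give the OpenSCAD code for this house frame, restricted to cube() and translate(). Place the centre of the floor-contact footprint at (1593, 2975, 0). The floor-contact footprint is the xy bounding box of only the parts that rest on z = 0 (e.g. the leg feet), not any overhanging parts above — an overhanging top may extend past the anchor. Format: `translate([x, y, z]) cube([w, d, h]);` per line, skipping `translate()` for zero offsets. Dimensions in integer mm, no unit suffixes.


translate([173, 235, 0]) cube([2840, 102, 2730]);
translate([173, 5613, 0]) cube([2840, 102, 2730]);
translate([173, 337, 0]) cube([102, 5276, 2730]);
translate([2911, 337, 0]) cube([102, 5276, 2730]);


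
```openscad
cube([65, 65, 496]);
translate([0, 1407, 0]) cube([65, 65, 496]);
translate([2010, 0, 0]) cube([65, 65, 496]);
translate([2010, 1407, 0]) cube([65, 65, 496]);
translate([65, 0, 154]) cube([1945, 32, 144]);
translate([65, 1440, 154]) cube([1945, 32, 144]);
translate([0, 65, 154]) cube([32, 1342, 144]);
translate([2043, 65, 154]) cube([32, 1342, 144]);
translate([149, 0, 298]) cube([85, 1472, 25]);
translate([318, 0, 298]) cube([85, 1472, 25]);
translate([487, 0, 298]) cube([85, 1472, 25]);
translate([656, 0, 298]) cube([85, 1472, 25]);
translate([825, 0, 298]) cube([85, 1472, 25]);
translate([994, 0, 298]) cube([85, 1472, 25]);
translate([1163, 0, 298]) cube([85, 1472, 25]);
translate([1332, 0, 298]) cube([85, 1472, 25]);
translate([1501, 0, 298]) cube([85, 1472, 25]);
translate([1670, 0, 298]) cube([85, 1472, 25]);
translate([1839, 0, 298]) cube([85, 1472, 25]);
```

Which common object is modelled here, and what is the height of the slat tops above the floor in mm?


A bed frame. The slat-top height is 323 mm.

Four posts, four rails, and a row of slats — a bed frame. Slats sit on the rails at z = 154 + 144 = 298; with slat thickness 25, the top is 323 mm.


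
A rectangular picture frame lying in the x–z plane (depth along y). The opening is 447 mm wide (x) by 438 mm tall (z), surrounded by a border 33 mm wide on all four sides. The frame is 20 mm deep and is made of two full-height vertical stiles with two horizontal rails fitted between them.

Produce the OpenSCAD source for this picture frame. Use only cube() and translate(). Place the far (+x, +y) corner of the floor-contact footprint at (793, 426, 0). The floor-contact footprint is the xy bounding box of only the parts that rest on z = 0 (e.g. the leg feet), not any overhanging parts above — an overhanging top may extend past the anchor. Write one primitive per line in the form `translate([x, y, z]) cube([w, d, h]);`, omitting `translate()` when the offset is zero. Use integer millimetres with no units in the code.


translate([280, 406, 0]) cube([33, 20, 504]);
translate([760, 406, 0]) cube([33, 20, 504]);
translate([313, 406, 0]) cube([447, 20, 33]);
translate([313, 406, 471]) cube([447, 20, 33]);


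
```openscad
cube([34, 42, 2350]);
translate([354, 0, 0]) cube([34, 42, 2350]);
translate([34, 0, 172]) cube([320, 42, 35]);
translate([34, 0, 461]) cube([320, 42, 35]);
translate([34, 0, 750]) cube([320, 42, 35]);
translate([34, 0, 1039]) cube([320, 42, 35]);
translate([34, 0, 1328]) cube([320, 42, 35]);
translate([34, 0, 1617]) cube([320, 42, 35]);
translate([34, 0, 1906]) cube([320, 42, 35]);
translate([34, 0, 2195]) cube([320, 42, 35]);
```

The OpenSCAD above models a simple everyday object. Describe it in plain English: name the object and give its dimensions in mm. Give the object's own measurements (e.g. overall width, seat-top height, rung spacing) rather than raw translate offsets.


A straight ladder. Two 34×42 mm vertical rails, 2350 mm tall, stand 388 mm apart (outside-to-outside) with their front faces coplanar on the −y side. 8 rungs, each 42 mm deep and 35 mm tall, span between the inner faces of the rails, front faces flush with the rails. The lowest rung's underside is at z = 172 mm and rungs are spaced 289 mm apart (underside to underside).


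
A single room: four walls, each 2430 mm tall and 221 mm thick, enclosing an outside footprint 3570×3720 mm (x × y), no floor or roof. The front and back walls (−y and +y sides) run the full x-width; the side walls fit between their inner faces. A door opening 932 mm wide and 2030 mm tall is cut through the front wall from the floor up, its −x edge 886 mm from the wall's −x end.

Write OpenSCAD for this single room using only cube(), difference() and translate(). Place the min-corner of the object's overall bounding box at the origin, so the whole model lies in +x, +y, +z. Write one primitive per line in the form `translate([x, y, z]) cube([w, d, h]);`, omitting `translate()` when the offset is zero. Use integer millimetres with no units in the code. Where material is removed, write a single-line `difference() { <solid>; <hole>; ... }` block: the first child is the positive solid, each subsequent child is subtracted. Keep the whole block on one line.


difference() { cube([3570, 221, 2430]); translate([886, 0, 0]) cube([932, 221, 2030]); }
translate([0, 3499, 0]) cube([3570, 221, 2430]);
translate([0, 221, 0]) cube([221, 3278, 2430]);
translate([3349, 221, 0]) cube([221, 3278, 2430]);


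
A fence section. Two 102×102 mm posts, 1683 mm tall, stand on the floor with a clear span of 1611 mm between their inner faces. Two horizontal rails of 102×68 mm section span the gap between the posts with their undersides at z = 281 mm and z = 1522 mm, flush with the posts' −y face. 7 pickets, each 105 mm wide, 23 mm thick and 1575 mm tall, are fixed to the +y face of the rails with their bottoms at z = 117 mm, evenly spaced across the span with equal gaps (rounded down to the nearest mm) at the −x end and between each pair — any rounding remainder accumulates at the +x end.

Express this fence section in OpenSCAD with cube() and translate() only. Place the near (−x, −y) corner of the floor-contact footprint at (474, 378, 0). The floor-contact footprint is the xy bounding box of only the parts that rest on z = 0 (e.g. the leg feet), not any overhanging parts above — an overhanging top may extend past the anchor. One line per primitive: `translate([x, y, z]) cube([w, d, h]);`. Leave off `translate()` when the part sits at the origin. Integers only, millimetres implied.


translate([474, 378, 0]) cube([102, 102, 1683]);
translate([2187, 378, 0]) cube([102, 102, 1683]);
translate([576, 378, 281]) cube([1611, 102, 68]);
translate([576, 378, 1522]) cube([1611, 102, 68]);
translate([685, 480, 117]) cube([105, 23, 1575]);
translate([899, 480, 117]) cube([105, 23, 1575]);
translate([1113, 480, 117]) cube([105, 23, 1575]);
translate([1327, 480, 117]) cube([105, 23, 1575]);
translate([1541, 480, 117]) cube([105, 23, 1575]);
translate([1755, 480, 117]) cube([105, 23, 1575]);
translate([1969, 480, 117]) cube([105, 23, 1575]);


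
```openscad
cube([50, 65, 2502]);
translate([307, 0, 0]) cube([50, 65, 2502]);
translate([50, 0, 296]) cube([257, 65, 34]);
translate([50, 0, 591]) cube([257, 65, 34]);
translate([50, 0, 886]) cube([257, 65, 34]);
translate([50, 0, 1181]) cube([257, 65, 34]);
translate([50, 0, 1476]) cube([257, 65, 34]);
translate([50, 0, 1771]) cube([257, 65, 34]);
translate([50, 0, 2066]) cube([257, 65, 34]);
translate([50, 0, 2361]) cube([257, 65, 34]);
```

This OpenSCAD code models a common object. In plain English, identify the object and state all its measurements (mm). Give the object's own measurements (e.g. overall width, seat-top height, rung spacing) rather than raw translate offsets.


A straight ladder. Two 50×65 mm vertical rails, 2502 mm tall, stand 357 mm apart (outside-to-outside) with their front faces coplanar on the −y side. 8 rungs, each 65 mm deep and 34 mm tall, span between the inner faces of the rails, front faces flush with the rails. The lowest rung's underside is at z = 296 mm and rungs are spaced 295 mm apart (underside to underside).


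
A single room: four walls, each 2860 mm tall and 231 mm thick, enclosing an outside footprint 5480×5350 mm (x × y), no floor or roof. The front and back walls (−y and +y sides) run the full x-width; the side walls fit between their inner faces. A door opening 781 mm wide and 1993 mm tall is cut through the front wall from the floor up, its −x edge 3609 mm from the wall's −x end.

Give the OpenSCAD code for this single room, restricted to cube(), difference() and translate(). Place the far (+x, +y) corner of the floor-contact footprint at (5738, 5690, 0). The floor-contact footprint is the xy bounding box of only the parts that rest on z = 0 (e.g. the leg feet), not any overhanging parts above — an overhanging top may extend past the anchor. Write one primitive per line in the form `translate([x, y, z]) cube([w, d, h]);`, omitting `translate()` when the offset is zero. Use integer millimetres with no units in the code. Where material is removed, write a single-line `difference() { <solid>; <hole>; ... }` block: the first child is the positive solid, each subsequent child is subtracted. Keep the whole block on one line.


difference() { translate([258, 340, 0]) cube([5480, 231, 2860]); translate([3867, 340, 0]) cube([781, 231, 1993]); }
translate([258, 5459, 0]) cube([5480, 231, 2860]);
translate([258, 571, 0]) cube([231, 4888, 2860]);
translate([5507, 571, 0]) cube([231, 4888, 2860]);


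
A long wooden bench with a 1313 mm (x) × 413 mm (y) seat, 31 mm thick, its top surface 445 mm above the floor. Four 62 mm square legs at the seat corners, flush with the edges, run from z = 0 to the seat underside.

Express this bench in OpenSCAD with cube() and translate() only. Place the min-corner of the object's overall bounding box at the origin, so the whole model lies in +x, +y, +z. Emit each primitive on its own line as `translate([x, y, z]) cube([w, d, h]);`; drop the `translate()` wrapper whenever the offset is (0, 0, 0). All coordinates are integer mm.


// leg_h = 445 − 31 = 414
translate([0, 0, 414]) cube([1313, 413, 31]);
cube([62, 62, 414]);
translate([0, 351, 0]) cube([62, 62, 414]);
translate([1251, 0, 0]) cube([62, 62, 414]);
translate([1251, 351, 0]) cube([62, 62, 414]);


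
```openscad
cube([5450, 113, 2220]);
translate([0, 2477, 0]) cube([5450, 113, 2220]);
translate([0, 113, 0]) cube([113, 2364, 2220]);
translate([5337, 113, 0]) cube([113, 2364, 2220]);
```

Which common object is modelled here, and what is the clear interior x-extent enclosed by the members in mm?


A house (or room) frame. The interior width is 5224 mm.

Four 2220 mm walls enclosing a rectangle with no floor or roof — a room or house frame. Outside width is 5450 mm and wall thickness is 113 mm, so the interior width is 5450 − 2 × 113 = 5224 mm.


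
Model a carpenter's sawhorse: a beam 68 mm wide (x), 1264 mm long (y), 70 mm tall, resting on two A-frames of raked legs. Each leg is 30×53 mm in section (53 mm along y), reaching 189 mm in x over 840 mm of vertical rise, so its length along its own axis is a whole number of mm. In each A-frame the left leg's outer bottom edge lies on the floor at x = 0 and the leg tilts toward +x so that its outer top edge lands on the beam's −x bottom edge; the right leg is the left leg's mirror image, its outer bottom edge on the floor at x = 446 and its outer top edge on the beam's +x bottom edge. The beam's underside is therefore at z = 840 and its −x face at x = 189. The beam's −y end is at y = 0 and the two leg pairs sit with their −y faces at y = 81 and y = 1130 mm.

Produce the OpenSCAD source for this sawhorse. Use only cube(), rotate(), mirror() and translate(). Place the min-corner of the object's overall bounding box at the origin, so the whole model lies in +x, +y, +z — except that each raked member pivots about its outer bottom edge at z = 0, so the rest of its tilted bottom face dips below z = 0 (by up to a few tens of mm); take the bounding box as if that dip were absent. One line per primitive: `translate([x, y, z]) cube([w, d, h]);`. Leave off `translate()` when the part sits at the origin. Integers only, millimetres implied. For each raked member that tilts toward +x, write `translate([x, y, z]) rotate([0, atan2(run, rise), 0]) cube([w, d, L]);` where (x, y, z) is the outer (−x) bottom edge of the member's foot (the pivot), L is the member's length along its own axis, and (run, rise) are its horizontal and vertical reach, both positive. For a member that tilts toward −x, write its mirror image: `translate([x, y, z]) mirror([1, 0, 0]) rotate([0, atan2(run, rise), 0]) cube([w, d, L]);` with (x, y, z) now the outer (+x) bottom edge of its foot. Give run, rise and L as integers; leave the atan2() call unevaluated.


// leg length = √(189² + 840²) = 861
// right-leg outer foot x = 2·189 + 68 = 446
// beam min-corner = (189, 0, 840)
translate([189, 0, 840]) cube([68, 1264, 70]);
translate([0, 81, 0]) rotate([0, atan2(189, 840), 0]) cube([30, 53, 861]);
translate([446, 81, 0]) mirror([1, 0, 0]) rotate([0, atan2(189, 840), 0]) cube([30, 53, 861]);
translate([0, 1130, 0]) rotate([0, atan2(189, 840), 0]) cube([30, 53, 861]);
translate([446, 1130, 0]) mirror([1, 0, 0]) rotate([0, atan2(189, 840), 0]) cube([30, 53, 861]);


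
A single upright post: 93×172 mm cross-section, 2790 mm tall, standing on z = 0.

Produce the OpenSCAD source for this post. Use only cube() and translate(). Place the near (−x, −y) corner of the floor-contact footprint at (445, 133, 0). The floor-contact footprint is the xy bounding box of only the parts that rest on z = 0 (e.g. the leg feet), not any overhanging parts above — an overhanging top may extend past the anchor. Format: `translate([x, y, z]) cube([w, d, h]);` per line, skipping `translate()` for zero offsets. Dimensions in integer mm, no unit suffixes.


translate([445, 133, 0]) cube([93, 172, 2790]);


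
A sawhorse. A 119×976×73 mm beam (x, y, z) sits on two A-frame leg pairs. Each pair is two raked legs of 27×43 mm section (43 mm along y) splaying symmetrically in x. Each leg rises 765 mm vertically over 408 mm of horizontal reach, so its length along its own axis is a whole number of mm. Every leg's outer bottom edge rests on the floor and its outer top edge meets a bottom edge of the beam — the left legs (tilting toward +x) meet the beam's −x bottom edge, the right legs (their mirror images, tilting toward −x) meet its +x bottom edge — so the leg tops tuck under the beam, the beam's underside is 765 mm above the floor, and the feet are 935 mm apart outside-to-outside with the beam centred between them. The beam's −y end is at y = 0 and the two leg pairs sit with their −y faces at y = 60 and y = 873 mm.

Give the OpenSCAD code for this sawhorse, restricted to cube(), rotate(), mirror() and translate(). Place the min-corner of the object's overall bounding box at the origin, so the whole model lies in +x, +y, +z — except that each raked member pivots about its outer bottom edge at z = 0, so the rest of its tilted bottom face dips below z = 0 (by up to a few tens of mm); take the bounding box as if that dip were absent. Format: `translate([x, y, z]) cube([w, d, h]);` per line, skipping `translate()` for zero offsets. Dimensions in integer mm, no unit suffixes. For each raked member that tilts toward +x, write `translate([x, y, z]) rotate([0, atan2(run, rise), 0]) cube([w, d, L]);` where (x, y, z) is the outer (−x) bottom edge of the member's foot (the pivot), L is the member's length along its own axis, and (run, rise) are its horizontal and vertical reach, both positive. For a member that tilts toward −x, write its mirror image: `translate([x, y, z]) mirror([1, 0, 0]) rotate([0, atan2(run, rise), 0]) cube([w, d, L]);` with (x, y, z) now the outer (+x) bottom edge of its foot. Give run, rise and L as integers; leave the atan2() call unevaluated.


// leg length = √(408² + 765²) = 867
// right-leg outer foot x = 2·408 + 119 = 935
// beam min-corner = (408, 0, 765)
translate([408, 0, 765]) cube([119, 976, 73]);
translate([0, 60, 0]) rotate([0, atan2(408, 765), 0]) cube([27, 43, 867]);
translate([935, 60, 0]) mirror([1, 0, 0]) rotate([0, atan2(408, 765), 0]) cube([27, 43, 867]);
translate([0, 873, 0]) rotate([0, atan2(408, 765), 0]) cube([27, 43, 867]);
translate([935, 873, 0]) mirror([1, 0, 0]) rotate([0, atan2(408, 765), 0]) cube([27, 43, 867]);


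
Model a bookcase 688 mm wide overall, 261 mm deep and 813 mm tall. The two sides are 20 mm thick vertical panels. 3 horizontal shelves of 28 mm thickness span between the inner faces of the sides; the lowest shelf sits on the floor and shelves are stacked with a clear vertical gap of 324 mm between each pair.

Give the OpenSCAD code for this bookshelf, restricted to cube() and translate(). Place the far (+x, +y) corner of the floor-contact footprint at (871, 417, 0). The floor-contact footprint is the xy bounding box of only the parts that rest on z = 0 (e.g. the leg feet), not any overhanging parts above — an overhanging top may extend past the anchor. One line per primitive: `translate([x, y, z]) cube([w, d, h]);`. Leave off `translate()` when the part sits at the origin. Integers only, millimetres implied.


translate([183, 156, 0]) cube([20, 261, 813]);
translate([851, 156, 0]) cube([20, 261, 813]);
translate([203, 156, 0]) cube([648, 261, 28]);
translate([203, 156, 352]) cube([648, 261, 28]);
translate([203, 156, 704]) cube([648, 261, 28]);


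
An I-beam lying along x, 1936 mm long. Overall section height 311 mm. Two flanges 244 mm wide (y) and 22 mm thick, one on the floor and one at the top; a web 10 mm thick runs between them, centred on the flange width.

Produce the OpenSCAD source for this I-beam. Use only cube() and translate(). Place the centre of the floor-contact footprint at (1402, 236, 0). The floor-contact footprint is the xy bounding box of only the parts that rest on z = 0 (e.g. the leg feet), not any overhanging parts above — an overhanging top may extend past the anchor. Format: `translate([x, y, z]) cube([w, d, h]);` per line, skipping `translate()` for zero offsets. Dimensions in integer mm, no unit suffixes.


translate([434, 114, 0]) cube([1936, 244, 22]);
translate([434, 231, 22]) cube([1936, 10, 267]);
translate([434, 114, 289]) cube([1936, 244, 22]);


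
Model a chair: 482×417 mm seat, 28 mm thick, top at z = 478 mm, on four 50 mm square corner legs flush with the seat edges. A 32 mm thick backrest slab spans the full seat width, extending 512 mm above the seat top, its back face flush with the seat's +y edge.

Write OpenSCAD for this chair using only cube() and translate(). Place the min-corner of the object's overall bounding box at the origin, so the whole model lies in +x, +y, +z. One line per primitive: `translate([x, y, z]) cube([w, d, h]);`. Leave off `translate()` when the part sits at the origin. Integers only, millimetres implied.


translate([0, 0, 450]) cube([482, 417, 28]);
cube([50, 50, 450]);
translate([432, 0, 0]) cube([50, 50, 450]);
translate([0, 367, 0]) cube([50, 50, 450]);
translate([432, 367, 0]) cube([50, 50, 450]);
translate([0, 385, 478]) cube([482, 32, 512]);


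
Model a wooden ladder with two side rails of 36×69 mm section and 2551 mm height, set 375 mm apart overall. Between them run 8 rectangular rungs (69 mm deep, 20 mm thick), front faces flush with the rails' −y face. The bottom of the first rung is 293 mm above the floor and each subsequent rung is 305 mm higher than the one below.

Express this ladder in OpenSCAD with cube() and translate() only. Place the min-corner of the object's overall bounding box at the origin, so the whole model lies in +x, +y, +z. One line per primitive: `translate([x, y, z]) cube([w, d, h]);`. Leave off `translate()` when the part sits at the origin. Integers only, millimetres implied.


cube([36, 69, 2551]);
translate([339, 0, 0]) cube([36, 69, 2551]);
translate([36, 0, 293]) cube([303, 69, 20]);
translate([36, 0, 598]) cube([303, 69, 20]);
translate([36, 0, 903]) cube([303, 69, 20]);
translate([36, 0, 1208]) cube([303, 69, 20]);
translate([36, 0, 1513]) cube([303, 69, 20]);
translate([36, 0, 1818]) cube([303, 69, 20]);
translate([36, 0, 2123]) cube([303, 69, 20]);
translate([36, 0, 2428]) cube([303, 69, 20]);


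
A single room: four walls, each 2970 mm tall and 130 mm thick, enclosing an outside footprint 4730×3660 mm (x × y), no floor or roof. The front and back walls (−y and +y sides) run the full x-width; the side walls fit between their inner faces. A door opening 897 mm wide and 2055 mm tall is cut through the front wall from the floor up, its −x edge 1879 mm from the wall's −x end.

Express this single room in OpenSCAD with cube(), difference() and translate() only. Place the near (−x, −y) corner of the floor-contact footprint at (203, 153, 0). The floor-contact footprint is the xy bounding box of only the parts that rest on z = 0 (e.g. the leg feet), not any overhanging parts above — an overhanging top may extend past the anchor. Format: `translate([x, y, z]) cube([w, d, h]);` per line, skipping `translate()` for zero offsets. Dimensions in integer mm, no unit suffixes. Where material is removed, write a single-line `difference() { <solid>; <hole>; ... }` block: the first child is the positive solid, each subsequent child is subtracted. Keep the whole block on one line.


difference() { translate([203, 153, 0]) cube([4730, 130, 2970]); translate([2082, 153, 0]) cube([897, 130, 2055]); }
translate([203, 3683, 0]) cube([4730, 130, 2970]);
translate([203, 283, 0]) cube([130, 3400, 2970]);
translate([4803, 283, 0]) cube([130, 3400, 2970]);


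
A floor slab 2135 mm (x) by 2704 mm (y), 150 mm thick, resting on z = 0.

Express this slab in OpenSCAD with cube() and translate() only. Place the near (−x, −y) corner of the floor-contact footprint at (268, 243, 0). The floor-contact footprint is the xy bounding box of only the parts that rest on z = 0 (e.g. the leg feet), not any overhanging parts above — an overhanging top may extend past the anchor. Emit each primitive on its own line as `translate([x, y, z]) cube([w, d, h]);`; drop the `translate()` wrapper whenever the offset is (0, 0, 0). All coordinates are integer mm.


translate([268, 243, 0]) cube([2135, 2704, 150]);


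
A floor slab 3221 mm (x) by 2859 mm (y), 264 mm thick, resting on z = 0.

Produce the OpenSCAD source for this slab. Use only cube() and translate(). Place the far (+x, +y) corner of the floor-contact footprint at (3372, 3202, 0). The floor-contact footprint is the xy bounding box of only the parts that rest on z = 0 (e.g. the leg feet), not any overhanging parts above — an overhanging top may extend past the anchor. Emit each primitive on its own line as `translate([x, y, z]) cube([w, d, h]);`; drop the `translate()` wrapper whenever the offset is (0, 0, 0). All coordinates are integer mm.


translate([151, 343, 0]) cube([3221, 2859, 264]);


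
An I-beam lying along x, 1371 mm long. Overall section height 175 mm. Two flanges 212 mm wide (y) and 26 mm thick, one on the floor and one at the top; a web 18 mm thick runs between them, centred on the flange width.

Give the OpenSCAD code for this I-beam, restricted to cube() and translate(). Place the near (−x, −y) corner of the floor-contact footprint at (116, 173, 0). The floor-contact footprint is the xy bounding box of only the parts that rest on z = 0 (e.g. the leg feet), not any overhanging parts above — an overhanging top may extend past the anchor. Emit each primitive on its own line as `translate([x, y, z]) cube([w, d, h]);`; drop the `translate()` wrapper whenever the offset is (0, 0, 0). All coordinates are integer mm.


translate([116, 173, 0]) cube([1371, 212, 26]);
translate([116, 270, 26]) cube([1371, 18, 123]);
translate([116, 173, 149]) cube([1371, 212, 26]);


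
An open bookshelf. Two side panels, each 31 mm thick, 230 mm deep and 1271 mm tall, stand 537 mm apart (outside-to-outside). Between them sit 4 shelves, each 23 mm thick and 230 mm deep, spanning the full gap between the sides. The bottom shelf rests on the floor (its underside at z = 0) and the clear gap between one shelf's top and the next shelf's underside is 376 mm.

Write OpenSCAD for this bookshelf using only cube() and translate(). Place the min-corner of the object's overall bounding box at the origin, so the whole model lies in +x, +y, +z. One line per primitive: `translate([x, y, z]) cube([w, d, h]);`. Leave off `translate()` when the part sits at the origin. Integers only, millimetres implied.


cube([31, 230, 1271]);
translate([506, 0, 0]) cube([31, 230, 1271]);
translate([31, 0, 0]) cube([475, 230, 23]);
translate([31, 0, 399]) cube([475, 230, 23]);
translate([31, 0, 798]) cube([475, 230, 23]);
translate([31, 0, 1197]) cube([475, 230, 23]);


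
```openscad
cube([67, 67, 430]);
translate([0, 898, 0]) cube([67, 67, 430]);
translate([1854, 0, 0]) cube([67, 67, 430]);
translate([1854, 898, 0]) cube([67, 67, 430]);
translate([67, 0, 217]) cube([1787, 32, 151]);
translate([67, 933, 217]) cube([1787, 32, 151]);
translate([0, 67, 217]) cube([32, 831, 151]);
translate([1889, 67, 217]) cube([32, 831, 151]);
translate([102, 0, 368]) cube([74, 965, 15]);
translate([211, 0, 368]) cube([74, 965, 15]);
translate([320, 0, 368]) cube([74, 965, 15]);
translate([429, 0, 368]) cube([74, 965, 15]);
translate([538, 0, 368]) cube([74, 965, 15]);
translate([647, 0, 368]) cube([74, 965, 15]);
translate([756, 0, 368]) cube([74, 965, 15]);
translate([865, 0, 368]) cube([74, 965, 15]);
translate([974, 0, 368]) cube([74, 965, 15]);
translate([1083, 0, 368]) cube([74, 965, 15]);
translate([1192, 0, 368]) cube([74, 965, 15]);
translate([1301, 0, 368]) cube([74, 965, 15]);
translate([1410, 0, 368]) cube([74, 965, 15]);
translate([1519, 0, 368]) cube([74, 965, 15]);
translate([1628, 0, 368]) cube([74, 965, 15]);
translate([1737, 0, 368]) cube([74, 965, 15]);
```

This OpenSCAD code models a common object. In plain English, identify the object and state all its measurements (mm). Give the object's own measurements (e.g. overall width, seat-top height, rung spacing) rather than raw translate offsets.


A bed frame 1921 mm long (x) by 965 mm wide (y). Four 67×67 mm corner posts, 430 mm tall, at the corners of the footprint. Four rails of 32 mm thickness and 151 mm height run between adjacent posts with their undersides at z = 217 mm, their outer faces flush with the outside of the frame (the two x-running rails run between the posts' inner faces; the two y-running rails run between the posts' inner faces). 16 slats, each 74 mm wide (x) and 15 mm thick, lie across the top of the two x-running rails, running the full 965 mm width of the frame in y; along x they sit between the end posts with a 35 mm gap after the −x posts and between neighbouring slats, leaving 43 mm before the +x posts.


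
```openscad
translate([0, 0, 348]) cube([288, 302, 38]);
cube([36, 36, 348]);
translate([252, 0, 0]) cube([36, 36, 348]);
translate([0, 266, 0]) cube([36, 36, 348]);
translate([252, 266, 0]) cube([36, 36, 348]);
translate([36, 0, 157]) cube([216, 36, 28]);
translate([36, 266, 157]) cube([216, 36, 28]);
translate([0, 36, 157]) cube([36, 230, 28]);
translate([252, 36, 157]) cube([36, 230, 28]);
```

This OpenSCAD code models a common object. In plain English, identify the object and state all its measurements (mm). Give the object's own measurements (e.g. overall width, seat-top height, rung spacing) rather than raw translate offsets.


A simple wooden stool: a rectangular seat 288 mm (x) by 302 mm (y), 38 mm thick, top face at z = 386 mm, on four square legs, each 36×36 mm in cross-section. The legs rest on z = 0, each flush with a corner of the seat. Four stretchers, 36 mm wide and 28 mm tall, connect adjacent legs with their undersides at z = 157 mm, each running between the inner faces of the legs it joins and aligned with the legs' outer faces on the other axis.


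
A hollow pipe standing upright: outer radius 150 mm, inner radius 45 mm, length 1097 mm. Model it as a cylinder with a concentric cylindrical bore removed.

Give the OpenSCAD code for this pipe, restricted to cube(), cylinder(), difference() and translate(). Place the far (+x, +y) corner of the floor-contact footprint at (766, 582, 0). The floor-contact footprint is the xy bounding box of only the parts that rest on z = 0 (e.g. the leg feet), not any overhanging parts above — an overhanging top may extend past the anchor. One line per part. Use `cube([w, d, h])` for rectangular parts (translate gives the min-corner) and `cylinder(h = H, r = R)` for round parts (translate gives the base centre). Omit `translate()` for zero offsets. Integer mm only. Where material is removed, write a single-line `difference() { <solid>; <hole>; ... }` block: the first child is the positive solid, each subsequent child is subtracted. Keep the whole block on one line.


difference() { translate([616, 432, 0]) cylinder(h = 1097, r = 150); translate([616, 432, 0]) cylinder(h = 1097, r = 45); }


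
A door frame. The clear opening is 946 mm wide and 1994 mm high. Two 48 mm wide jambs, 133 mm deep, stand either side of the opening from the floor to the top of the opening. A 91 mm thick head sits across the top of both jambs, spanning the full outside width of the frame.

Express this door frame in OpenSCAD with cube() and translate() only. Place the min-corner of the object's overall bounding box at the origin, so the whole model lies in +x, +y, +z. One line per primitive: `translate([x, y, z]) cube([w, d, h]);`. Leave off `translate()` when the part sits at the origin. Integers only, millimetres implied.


cube([48, 133, 1994]);
translate([994, 0, 0]) cube([48, 133, 1994]);
translate([0, 0, 1994]) cube([1042, 133, 91]);


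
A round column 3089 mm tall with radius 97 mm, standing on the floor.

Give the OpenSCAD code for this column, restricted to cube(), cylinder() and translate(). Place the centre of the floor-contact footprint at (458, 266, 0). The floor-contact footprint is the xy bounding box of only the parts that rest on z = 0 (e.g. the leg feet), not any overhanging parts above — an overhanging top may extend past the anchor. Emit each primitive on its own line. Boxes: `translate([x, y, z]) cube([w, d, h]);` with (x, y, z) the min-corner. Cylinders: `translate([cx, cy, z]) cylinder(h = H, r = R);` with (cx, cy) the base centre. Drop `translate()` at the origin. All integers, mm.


translate([458, 266, 0]) cylinder(h = 3089, r = 97);


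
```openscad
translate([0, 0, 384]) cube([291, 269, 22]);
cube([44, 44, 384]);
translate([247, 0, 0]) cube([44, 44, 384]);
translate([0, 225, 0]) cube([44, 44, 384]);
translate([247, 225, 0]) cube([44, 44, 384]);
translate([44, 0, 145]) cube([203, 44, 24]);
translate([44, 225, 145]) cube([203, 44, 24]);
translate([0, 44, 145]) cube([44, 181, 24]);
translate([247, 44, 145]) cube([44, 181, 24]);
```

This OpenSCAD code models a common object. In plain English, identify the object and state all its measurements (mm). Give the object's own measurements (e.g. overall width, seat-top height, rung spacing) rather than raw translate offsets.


A four-legged stool. The seat is a 291×269×22 mm slab whose top surface is at z = 406 mm; four square legs, each 44×44 mm in cross-section, run from the floor (z = 0) to the underside of the seat, each flush with a corner of the seat. Four stretchers, 44 mm wide and 24 mm tall, connect adjacent legs with their undersides at z = 145 mm, each running between the inner faces of the legs it joins and aligned with the legs' outer faces on the other axis.


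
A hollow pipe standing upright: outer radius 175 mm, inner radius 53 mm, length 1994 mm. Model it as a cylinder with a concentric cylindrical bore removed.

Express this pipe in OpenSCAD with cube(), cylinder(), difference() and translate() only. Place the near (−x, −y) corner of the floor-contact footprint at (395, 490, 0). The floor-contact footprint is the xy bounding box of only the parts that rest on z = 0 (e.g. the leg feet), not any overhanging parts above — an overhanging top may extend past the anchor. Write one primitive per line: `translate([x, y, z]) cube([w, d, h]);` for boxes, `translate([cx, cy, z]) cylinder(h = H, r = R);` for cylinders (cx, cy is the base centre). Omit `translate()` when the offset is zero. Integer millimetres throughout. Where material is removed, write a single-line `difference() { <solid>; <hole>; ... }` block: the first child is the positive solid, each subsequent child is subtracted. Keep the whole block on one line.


difference() { translate([570, 665, 0]) cylinder(h = 1994, r = 175); translate([570, 665, 0]) cylinder(h = 1994, r = 53); }


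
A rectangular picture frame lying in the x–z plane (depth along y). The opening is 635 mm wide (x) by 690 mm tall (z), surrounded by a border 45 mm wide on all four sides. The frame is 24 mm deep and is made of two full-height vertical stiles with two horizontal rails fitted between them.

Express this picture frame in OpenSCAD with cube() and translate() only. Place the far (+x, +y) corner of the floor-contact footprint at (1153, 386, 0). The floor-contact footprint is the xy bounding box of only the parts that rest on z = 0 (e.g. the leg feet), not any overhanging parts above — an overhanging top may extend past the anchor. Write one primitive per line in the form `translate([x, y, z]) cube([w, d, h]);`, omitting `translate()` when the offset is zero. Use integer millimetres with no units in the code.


translate([428, 362, 0]) cube([45, 24, 780]);
translate([1108, 362, 0]) cube([45, 24, 780]);
translate([473, 362, 0]) cube([635, 24, 45]);
translate([473, 362, 735]) cube([635, 24, 45]);


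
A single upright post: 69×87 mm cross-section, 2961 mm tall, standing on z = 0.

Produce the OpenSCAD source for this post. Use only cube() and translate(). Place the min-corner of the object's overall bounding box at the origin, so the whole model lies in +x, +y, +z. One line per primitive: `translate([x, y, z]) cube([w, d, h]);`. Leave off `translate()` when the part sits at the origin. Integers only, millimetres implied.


cube([69, 87, 2961]);


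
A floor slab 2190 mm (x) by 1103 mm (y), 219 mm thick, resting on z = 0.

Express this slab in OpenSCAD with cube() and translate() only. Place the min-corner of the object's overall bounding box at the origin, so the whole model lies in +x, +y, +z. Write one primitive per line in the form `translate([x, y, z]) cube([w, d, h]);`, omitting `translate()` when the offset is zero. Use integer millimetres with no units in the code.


cube([2190, 1103, 219]);


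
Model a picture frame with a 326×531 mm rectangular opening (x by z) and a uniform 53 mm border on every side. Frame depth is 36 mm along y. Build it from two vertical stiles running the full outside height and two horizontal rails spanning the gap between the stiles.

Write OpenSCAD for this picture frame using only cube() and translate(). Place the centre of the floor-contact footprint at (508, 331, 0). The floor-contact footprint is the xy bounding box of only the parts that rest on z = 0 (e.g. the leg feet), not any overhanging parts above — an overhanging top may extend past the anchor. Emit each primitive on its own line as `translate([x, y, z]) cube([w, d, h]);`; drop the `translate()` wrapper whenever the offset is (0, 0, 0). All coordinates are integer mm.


translate([292, 313, 0]) cube([53, 36, 637]);
translate([671, 313, 0]) cube([53, 36, 637]);
translate([345, 313, 0]) cube([326, 36, 53]);
translate([345, 313, 584]) cube([326, 36, 53]);


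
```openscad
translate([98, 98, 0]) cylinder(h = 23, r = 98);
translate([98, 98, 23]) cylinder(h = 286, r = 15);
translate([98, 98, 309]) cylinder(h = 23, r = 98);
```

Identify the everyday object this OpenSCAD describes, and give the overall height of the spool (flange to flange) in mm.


A spool. The overall height is 332 mm.

Three coaxial cylinders, large–small–large — a spool. Two 23 mm flanges and a 286 mm core give 23 + 286 + 23 = 332 mm.


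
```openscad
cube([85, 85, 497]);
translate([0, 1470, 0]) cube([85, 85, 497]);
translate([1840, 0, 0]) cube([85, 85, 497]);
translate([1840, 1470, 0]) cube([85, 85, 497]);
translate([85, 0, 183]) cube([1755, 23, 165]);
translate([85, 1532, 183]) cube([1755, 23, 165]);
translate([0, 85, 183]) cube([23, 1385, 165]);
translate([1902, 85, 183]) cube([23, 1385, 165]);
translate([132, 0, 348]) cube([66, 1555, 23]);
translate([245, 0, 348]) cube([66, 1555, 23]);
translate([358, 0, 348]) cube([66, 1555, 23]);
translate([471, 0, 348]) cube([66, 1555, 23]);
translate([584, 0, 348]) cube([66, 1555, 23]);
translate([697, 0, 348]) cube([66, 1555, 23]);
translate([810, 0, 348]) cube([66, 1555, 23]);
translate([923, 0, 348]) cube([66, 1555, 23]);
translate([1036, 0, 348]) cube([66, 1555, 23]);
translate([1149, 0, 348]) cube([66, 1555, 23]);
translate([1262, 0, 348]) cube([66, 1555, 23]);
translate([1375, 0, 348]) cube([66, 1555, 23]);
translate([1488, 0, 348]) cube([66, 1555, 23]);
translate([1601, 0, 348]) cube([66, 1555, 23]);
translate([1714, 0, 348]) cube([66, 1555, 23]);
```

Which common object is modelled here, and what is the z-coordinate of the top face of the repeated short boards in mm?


A bed frame. The slat-top height is 371 mm.

Four posts, four rails, and a row of slats — a bed frame. Slats sit on the rails at z = 183 + 165 = 348; with slat thickness 23, the top is 371 mm.
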